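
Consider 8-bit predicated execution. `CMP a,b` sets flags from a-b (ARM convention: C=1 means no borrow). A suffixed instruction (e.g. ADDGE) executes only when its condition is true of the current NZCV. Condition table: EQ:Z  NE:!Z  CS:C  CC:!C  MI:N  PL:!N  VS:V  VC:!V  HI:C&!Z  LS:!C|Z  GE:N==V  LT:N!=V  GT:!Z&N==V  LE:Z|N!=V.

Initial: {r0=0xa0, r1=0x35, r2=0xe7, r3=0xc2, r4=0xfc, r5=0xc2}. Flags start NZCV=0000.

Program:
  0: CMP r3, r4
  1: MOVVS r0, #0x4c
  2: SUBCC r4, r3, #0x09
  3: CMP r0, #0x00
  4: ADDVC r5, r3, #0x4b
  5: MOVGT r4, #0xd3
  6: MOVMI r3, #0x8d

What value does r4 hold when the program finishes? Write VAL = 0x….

[0] flags=1000 → (cmp)
[1] flags=1000 VS?F → skip
[2] flags=1000 CC?T → r4=0xb9
[3] flags=1010 → (cmp)
[4] flags=1010 VC?T → r5=0x0d
[5] flags=1010 GT?F → skip
[6] flags=1010 MI?T → r3=0x8d

VAL = 0xb9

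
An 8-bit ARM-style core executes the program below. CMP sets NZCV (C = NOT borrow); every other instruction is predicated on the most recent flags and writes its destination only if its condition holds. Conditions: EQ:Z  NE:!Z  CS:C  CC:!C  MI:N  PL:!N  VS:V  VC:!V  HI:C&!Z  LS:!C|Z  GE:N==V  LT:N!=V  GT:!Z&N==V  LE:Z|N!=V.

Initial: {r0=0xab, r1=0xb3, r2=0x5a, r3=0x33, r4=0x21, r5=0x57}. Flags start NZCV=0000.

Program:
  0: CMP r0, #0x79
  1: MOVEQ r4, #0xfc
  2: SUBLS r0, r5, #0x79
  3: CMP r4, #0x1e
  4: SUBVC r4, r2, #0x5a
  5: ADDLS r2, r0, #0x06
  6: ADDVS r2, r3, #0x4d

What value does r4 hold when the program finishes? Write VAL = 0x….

VAL = 0x00

[0] flags=0011 → (cmp)
[1] flags=0011 EQ?F → skip
[2] flags=0011 LS?F → skip
[3] flags=0010 → (cmp)
[4] flags=0010 VC?T → r4=0x00
[5] flags=0010 LS?F → skip
[6] flags=0010 VS?F → skip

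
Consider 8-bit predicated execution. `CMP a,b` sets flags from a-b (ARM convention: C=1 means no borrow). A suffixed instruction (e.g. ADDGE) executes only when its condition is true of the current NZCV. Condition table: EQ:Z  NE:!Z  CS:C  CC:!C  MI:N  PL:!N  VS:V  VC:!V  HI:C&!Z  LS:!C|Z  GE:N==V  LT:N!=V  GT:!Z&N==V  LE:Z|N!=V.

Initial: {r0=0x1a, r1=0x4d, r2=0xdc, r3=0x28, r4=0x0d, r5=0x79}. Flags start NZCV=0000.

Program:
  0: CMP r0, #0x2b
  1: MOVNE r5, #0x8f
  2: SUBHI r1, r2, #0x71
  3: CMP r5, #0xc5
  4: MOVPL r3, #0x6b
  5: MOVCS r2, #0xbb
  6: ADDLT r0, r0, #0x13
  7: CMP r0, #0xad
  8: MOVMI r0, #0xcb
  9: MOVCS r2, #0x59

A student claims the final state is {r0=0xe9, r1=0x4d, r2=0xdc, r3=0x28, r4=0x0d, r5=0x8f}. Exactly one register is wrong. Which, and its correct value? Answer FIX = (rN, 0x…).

FIX = (r0, 0xcb)

0: ✓ CMP  NZCV=1000
1: ✓ MOVNE  r5←0x8f
2: · SUBHI
3: ✓ CMP  NZCV=1000
4: · MOVPL
5: · MOVCS
6: ✓ ADDLT  r0←0x2d
7: ✓ CMP  NZCV=1001
8: ✓ MOVMI  r0←0xcb
9: · MOVCS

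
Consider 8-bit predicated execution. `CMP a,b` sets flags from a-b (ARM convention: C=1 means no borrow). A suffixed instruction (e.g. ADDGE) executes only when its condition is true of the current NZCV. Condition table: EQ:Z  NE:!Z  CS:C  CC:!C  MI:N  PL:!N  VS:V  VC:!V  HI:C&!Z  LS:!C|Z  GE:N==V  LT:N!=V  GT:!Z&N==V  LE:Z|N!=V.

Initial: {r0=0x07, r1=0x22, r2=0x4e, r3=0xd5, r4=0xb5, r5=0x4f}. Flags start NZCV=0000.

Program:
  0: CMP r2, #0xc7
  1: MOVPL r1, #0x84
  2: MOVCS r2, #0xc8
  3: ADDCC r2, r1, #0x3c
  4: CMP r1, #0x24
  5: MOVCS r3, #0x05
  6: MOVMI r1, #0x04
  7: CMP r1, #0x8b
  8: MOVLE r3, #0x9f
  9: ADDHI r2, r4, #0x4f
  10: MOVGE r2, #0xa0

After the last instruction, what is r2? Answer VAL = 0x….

VAL = 0xa0

0: ✓ CMP  NZCV=1001
1: · MOVPL
2: · MOVCS
3: ✓ ADDCC  r2←0x5e
4: ✓ CMP  NZCV=1000
5: · MOVCS
6: ✓ MOVMI  r1←0x04
7: ✓ CMP  NZCV=0000
8: · MOVLE
9: · ADDHI
10: ✓ MOVGE  r2←0xa0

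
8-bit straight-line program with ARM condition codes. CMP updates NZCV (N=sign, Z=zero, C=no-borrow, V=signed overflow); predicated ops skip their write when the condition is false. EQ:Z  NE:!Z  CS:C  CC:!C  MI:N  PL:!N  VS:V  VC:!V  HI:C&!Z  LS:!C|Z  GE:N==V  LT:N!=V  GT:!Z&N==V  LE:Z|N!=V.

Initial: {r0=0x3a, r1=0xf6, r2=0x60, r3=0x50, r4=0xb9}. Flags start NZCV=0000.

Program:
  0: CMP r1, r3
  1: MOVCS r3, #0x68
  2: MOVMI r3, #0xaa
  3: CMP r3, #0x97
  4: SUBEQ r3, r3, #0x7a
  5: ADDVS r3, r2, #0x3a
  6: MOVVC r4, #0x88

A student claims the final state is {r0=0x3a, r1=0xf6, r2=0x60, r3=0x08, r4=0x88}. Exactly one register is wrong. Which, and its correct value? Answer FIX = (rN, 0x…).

0: ✓ CMP  NZCV=1010
1: ✓ MOVCS  r3←0x68
2: ✓ MOVMI  r3←0xaa
3: ✓ CMP  NZCV=0010
4: · SUBEQ
5: · ADDVS
6: ✓ MOVVC  r4←0x88

FIX = (r3, 0xaa)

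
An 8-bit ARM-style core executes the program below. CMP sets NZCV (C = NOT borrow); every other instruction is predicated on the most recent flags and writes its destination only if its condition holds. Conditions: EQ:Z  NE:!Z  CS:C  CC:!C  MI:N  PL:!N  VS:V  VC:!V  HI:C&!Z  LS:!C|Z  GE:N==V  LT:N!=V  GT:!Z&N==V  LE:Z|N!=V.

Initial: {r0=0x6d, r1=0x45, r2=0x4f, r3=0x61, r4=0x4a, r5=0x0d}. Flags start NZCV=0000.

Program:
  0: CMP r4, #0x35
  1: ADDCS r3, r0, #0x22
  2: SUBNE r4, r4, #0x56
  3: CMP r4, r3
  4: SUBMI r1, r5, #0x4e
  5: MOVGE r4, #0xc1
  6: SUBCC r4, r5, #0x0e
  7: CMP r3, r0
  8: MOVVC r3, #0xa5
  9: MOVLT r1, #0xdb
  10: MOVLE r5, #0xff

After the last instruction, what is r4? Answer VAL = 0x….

0: ✓ CMP  NZCV=0010
1: ✓ ADDCS  r3←0x8f
2: ✓ SUBNE  r4←0xf4
3: ✓ CMP  NZCV=0010
4: · SUBMI
5: ✓ MOVGE  r4←0xc1
6: · SUBCC
7: ✓ CMP  NZCV=0011
8: · MOVVC
9: ✓ MOVLT  r1←0xdb
10: ✓ MOVLE  r5←0xff

VAL = 0xc1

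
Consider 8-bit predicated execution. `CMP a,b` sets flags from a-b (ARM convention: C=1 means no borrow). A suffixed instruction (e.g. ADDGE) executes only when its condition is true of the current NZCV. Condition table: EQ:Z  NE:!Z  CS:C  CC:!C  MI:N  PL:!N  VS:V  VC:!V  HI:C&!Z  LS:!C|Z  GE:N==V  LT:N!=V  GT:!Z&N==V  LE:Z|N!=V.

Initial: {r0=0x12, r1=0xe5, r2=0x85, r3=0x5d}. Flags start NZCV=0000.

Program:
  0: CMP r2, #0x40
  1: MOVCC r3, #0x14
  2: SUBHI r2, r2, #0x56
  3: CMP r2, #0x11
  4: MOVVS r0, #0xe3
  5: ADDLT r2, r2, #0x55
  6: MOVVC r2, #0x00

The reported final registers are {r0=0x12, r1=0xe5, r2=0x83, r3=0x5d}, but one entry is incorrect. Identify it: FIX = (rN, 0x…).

FIX = (r2, 0x00)

0: ✓ CMP  NZCV=0011
1: · MOVCC
2: ✓ SUBHI  r2←0x2f
3: ✓ CMP  NZCV=0010
4: · MOVVS
5: · ADDLT
6: ✓ MOVVC  r2←0x00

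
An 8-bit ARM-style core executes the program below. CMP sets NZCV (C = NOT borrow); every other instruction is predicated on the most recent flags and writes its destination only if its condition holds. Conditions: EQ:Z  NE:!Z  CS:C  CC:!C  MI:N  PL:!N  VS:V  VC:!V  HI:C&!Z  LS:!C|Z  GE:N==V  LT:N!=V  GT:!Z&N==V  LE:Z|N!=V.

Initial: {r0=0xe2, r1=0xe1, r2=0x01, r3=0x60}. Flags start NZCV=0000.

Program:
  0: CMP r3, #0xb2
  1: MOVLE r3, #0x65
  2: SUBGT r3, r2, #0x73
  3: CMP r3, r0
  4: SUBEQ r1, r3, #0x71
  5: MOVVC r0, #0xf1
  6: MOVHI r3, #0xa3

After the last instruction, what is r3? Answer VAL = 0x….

[0] flags=1001 → (cmp)
[1] flags=1001 LE?F → skip
[2] flags=1001 GT?T → r3=0x8e
[3] flags=1000 → (cmp)
[4] flags=1000 EQ?F → skip
[5] flags=1000 VC?T → r0=0xf1
[6] flags=1000 HI?F → skip

VAL = 0x8e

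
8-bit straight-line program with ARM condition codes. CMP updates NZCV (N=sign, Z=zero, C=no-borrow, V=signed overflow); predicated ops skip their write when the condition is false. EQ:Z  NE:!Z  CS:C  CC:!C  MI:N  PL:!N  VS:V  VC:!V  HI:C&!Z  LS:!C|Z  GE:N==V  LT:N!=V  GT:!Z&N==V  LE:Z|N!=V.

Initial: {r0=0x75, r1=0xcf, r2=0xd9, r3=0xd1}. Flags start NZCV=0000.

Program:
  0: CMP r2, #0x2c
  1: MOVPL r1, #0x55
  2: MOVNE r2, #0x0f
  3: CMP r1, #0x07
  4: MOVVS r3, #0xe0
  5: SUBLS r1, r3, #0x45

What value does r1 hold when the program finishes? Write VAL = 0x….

0: ✓ CMP  NZCV=1010
1: · MOVPL
2: ✓ MOVNE  r2←0x0f
3: ✓ CMP  NZCV=1010
4: · MOVVS
5: · SUBLS

VAL = 0xcf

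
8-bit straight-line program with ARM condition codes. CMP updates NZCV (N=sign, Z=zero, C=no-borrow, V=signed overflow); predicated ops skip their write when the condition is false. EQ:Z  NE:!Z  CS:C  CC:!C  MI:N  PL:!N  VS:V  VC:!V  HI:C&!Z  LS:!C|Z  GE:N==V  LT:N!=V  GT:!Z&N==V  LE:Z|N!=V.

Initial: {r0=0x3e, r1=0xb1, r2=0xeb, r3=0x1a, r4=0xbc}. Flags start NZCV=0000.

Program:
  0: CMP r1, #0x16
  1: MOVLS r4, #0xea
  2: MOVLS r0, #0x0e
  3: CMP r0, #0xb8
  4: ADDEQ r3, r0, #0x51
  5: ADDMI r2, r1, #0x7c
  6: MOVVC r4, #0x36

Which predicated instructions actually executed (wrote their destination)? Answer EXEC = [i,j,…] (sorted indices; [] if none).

[0] flags=1010 → (cmp)
[1] flags=1010 LS?F → skip
[2] flags=1010 LS?F → skip
[3] flags=1001 → (cmp)
[4] flags=1001 EQ?F → skip
[5] flags=1001 MI?T → r2=0x2d
[6] flags=1001 VC?F → skip

EXEC = [5]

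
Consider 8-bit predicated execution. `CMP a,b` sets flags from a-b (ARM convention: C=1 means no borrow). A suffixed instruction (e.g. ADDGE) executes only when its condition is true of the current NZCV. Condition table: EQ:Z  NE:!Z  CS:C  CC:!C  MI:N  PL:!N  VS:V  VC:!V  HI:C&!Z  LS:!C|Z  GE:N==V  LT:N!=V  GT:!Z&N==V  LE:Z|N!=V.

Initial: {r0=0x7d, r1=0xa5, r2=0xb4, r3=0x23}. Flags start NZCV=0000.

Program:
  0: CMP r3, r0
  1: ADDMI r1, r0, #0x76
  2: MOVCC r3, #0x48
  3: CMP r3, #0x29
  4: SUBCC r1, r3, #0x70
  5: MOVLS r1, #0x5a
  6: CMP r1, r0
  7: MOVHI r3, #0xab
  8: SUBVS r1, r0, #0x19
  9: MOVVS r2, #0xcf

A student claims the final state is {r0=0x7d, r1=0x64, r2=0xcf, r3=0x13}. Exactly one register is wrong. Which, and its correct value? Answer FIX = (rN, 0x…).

[0] flags=1000 → (cmp)
[1] flags=1000 MI?T → r1=0xf3
[2] flags=1000 CC?T → r3=0x48
[3] flags=0010 → (cmp)
[4] flags=0010 CC?F → skip
[5] flags=0010 LS?F → skip
[6] flags=0011 → (cmp)
[7] flags=0011 HI?T → r3=0xab
[8] flags=0011 VS?T → r1=0x64
[9] flags=0011 VS?T → r2=0xcf

FIX = (r3, 0xab)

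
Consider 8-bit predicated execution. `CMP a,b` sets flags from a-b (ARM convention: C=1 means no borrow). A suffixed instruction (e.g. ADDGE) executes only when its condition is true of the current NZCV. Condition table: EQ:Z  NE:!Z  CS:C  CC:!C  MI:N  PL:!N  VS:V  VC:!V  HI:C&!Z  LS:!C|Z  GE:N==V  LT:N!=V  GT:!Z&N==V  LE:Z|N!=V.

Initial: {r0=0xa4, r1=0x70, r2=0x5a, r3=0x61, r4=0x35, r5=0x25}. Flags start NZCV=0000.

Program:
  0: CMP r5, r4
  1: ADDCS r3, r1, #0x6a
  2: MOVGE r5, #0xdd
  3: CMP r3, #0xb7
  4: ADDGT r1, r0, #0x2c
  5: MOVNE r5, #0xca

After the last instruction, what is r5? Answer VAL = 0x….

0: ✓ CMP  NZCV=1000
1: · ADDCS
2: · MOVGE
3: ✓ CMP  NZCV=1001
4: ✓ ADDGT  r1←0xd0
5: ✓ MOVNE  r5←0xca

VAL = 0xca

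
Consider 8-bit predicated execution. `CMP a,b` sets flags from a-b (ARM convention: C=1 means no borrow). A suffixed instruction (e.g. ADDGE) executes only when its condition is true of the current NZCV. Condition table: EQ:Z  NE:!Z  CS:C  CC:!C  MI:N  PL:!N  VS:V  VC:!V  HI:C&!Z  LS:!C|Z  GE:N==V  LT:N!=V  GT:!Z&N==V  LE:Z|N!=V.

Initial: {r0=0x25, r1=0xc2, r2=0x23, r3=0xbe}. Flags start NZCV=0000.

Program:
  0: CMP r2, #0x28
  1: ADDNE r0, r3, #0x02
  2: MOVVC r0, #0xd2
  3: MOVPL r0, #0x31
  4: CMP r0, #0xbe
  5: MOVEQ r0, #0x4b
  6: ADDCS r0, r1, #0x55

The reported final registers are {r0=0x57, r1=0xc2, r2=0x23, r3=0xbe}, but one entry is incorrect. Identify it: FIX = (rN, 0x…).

FIX = (r0, 0x17)

[0] flags=1000 → (cmp)
[1] flags=1000 NE?T → r0=0xc0
[2] flags=1000 VC?T → r0=0xd2
[3] flags=1000 PL?F → skip
[4] flags=0010 → (cmp)
[5] flags=0010 EQ?F → skip
[6] flags=0010 CS?T → r0=0x17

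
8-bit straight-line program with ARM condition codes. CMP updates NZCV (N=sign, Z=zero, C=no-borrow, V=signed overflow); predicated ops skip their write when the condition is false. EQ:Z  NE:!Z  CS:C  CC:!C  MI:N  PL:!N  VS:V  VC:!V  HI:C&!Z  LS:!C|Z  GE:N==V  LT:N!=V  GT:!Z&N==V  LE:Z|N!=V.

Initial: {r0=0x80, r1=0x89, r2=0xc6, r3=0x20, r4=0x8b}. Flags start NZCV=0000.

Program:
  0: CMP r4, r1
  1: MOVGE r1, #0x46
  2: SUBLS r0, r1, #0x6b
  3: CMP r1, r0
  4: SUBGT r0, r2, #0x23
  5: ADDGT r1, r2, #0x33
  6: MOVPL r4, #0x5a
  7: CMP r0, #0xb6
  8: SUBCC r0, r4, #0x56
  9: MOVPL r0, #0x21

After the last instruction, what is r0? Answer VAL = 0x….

VAL = 0x35

0: ✓ CMP  NZCV=0010
1: ✓ MOVGE  r1←0x46
2: · SUBLS
3: ✓ CMP  NZCV=1001
4: ✓ SUBGT  r0←0xa3
5: ✓ ADDGT  r1←0xf9
6: · MOVPL
7: ✓ CMP  NZCV=1000
8: ✓ SUBCC  r0←0x35
9: · MOVPL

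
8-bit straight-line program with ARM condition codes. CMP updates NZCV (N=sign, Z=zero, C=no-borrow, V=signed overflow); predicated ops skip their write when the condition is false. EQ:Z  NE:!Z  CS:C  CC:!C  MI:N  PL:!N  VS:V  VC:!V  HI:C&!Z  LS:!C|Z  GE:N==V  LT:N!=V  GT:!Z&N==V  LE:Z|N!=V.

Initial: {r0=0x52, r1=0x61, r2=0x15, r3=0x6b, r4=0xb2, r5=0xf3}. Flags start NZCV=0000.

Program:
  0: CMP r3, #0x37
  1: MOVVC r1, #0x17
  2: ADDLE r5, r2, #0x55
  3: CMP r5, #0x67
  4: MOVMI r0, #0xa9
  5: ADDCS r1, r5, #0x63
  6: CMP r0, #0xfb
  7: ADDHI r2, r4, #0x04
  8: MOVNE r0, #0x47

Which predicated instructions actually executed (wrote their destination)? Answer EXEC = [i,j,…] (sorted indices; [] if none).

EXEC = [1,4,5,8]

[0] flags=0010 → (cmp)
[1] flags=0010 VC?T → r1=0x17
[2] flags=0010 LE?F → skip
[3] flags=1010 → (cmp)
[4] flags=1010 MI?T → r0=0xa9
[5] flags=1010 CS?T → r1=0x56
[6] flags=1000 → (cmp)
[7] flags=1000 HI?F → skip
[8] flags=1000 NE?T → r0=0x47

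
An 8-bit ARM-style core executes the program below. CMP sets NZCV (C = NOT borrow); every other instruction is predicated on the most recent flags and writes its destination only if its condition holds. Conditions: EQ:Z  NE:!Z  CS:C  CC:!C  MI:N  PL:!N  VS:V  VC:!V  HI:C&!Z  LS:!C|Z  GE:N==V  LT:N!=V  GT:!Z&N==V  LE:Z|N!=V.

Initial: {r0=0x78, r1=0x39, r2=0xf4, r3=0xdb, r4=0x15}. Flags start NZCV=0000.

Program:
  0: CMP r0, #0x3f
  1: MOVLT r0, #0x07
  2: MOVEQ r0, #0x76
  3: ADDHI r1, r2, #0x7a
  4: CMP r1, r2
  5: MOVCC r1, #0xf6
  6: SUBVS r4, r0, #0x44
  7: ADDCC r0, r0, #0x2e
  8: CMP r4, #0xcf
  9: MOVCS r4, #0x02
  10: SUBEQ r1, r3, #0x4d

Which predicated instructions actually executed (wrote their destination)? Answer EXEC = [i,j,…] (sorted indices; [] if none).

0: ✓ CMP  NZCV=0010
1: · MOVLT
2: · MOVEQ
3: ✓ ADDHI  r1←0x6e
4: ✓ CMP  NZCV=0000
5: ✓ MOVCC  r1←0xf6
6: · SUBVS
7: ✓ ADDCC  r0←0xa6
8: ✓ CMP  NZCV=0000
9: · MOVCS
10: · SUBEQ

EXEC = [3,5,7]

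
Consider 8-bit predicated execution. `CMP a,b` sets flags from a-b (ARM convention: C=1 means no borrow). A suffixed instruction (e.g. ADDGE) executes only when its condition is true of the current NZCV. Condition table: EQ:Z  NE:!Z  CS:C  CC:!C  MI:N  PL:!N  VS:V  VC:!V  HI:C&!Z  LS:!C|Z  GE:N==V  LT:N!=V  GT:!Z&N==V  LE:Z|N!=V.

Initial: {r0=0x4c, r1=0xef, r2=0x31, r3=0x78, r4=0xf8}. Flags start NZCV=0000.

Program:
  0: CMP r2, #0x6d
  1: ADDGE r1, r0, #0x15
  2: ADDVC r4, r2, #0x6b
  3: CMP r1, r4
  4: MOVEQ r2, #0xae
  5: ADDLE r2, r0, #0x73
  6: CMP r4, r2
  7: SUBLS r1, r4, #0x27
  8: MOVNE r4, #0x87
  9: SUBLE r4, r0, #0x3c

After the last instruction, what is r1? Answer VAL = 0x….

[0] flags=1000 → (cmp)
[1] flags=1000 GE?F → skip
[2] flags=1000 VC?T → r4=0x9c
[3] flags=0010 → (cmp)
[4] flags=0010 EQ?F → skip
[5] flags=0010 LE?F → skip
[6] flags=0011 → (cmp)
[7] flags=0011 LS?F → skip
[8] flags=0011 NE?T → r4=0x87
[9] flags=0011 LE?T → r4=0x10

VAL = 0xef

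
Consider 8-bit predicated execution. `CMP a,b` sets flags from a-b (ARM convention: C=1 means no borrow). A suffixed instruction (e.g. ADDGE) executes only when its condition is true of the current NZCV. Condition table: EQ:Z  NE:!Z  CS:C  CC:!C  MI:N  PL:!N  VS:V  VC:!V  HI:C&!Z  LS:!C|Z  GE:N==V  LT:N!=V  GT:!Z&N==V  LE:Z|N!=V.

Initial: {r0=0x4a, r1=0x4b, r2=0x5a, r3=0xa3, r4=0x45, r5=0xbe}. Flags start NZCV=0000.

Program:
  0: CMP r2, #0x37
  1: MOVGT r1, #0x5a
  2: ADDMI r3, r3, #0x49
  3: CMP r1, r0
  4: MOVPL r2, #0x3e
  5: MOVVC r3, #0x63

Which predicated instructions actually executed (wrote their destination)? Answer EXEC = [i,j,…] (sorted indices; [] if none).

[0] flags=0010 → (cmp)
[1] flags=0010 GT?T → r1=0x5a
[2] flags=0010 MI?F → skip
[3] flags=0010 → (cmp)
[4] flags=0010 PL?T → r2=0x3e
[5] flags=0010 VC?T → r3=0x63

EXEC = [1,4,5]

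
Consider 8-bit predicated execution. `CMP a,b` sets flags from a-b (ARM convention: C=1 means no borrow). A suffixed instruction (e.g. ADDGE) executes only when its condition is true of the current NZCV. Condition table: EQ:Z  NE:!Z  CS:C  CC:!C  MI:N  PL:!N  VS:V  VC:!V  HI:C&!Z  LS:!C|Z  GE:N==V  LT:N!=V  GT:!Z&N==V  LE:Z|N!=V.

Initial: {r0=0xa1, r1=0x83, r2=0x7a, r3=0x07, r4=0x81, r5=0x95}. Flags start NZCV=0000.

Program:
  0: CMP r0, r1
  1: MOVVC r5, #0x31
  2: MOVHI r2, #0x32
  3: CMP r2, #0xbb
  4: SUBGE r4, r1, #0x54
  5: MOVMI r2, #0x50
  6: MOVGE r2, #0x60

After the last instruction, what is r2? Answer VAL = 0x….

[0] flags=0010 → (cmp)
[1] flags=0010 VC?T → r5=0x31
[2] flags=0010 HI?T → r2=0x32
[3] flags=0000 → (cmp)
[4] flags=0000 GE?T → r4=0x2f
[5] flags=0000 MI?F → skip
[6] flags=0000 GE?T → r2=0x60

VAL = 0x60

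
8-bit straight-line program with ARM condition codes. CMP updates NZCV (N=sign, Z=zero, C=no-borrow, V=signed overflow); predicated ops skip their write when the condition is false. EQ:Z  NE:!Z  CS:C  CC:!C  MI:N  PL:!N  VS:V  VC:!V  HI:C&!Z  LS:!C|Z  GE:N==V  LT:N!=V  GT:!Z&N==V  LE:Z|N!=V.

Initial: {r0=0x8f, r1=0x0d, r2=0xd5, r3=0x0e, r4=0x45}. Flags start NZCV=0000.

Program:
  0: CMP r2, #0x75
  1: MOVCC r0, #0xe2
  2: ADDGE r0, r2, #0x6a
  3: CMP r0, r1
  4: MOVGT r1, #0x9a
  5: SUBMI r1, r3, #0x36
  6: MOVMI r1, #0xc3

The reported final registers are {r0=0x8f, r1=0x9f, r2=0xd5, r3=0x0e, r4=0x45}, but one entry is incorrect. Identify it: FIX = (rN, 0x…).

[0] flags=0011 → (cmp)
[1] flags=0011 CC?F → skip
[2] flags=0011 GE?F → skip
[3] flags=1010 → (cmp)
[4] flags=1010 GT?F → skip
[5] flags=1010 MI?T → r1=0xd8
[6] flags=1010 MI?T → r1=0xc3

FIX = (r1, 0xc3)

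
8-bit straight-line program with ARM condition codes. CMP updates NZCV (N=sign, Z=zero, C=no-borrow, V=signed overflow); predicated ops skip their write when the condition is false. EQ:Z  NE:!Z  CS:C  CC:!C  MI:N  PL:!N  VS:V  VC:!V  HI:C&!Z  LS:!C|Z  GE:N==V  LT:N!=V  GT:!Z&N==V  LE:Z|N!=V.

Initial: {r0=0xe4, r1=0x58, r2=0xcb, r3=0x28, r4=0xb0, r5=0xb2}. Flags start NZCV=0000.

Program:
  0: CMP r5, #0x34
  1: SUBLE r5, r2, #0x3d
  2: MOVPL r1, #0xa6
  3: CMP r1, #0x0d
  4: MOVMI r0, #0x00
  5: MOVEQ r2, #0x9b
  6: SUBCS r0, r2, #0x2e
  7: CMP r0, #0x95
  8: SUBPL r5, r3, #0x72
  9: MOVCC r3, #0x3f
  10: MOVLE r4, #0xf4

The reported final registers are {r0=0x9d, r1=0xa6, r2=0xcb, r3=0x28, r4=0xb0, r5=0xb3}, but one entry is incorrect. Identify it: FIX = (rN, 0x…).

0: ✓ CMP  NZCV=0011
1: ✓ SUBLE  r5←0x8e
2: ✓ MOVPL  r1←0xa6
3: ✓ CMP  NZCV=1010
4: ✓ MOVMI  r0←0x00
5: · MOVEQ
6: ✓ SUBCS  r0←0x9d
7: ✓ CMP  NZCV=0010
8: ✓ SUBPL  r5←0xb6
9: · MOVCC
10: · MOVLE

FIX = (r5, 0xb6)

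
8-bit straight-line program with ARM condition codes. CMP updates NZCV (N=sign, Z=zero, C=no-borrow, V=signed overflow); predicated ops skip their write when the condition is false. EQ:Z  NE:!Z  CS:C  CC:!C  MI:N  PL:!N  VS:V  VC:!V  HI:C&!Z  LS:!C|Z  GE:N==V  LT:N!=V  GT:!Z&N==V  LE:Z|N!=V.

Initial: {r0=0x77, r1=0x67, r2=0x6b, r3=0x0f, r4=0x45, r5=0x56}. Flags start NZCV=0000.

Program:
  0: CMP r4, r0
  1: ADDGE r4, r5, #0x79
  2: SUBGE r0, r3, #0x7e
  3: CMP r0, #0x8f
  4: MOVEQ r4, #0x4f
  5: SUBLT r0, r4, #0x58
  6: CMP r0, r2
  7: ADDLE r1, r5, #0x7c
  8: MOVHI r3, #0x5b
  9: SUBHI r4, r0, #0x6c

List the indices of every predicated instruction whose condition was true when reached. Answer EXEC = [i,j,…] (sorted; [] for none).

EXEC = [8,9]

[0] flags=1000 → (cmp)
[1] flags=1000 GE?F → skip
[2] flags=1000 GE?F → skip
[3] flags=1001 → (cmp)
[4] flags=1001 EQ?F → skip
[5] flags=1001 LT?F → skip
[6] flags=0010 → (cmp)
[7] flags=0010 LE?F → skip
[8] flags=0010 HI?T → r3=0x5b
[9] flags=0010 HI?T → r4=0x0b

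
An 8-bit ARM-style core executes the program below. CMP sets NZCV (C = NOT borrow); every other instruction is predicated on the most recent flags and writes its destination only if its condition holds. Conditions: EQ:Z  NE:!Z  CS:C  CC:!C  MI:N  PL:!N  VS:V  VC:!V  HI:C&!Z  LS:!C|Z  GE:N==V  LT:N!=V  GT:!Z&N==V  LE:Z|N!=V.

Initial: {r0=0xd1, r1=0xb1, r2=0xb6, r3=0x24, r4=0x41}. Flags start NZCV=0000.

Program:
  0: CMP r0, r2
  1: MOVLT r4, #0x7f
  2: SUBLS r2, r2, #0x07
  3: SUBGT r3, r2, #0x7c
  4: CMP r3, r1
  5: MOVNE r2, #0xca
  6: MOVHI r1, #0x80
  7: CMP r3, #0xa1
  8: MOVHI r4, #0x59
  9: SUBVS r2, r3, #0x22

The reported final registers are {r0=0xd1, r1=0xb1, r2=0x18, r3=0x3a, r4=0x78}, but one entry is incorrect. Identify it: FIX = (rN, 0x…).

FIX = (r4, 0x41)

0: ✓ CMP  NZCV=0010
1: · MOVLT
2: · SUBLS
3: ✓ SUBGT  r3←0x3a
4: ✓ CMP  NZCV=1001
5: ✓ MOVNE  r2←0xca
6: · MOVHI
7: ✓ CMP  NZCV=1001
8: · MOVHI
9: ✓ SUBVS  r2←0x18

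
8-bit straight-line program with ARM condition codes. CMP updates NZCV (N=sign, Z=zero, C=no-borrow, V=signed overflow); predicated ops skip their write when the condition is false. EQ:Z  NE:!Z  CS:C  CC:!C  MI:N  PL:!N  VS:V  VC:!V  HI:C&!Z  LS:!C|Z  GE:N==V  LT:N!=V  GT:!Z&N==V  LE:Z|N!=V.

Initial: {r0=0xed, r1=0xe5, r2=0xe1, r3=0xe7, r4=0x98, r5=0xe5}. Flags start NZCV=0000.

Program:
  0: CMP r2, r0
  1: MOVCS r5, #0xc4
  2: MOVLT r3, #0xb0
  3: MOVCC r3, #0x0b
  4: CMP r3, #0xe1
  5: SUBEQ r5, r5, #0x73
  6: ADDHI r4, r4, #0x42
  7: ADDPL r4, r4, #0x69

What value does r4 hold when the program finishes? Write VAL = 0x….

[0] flags=1000 → (cmp)
[1] flags=1000 CS?F → skip
[2] flags=1000 LT?T → r3=0xb0
[3] flags=1000 CC?T → r3=0x0b
[4] flags=0000 → (cmp)
[5] flags=0000 EQ?F → skip
[6] flags=0000 HI?F → skip
[7] flags=0000 PL?T → r4=0x01

VAL = 0x01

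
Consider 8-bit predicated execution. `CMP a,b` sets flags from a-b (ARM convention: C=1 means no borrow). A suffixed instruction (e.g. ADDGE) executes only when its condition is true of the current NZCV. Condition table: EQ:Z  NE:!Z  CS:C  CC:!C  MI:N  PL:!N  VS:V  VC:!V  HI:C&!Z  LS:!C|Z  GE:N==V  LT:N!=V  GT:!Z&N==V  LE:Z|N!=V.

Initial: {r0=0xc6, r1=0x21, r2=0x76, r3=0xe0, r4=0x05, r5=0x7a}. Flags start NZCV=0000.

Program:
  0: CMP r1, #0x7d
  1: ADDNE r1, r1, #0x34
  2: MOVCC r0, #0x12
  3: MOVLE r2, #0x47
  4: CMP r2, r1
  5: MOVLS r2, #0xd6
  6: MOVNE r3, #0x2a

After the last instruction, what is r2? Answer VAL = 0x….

VAL = 0xd6

0: ✓ CMP  NZCV=1000
1: ✓ ADDNE  r1←0x55
2: ✓ MOVCC  r0←0x12
3: ✓ MOVLE  r2←0x47
4: ✓ CMP  NZCV=1000
5: ✓ MOVLS  r2←0xd6
6: ✓ MOVNE  r3←0x2a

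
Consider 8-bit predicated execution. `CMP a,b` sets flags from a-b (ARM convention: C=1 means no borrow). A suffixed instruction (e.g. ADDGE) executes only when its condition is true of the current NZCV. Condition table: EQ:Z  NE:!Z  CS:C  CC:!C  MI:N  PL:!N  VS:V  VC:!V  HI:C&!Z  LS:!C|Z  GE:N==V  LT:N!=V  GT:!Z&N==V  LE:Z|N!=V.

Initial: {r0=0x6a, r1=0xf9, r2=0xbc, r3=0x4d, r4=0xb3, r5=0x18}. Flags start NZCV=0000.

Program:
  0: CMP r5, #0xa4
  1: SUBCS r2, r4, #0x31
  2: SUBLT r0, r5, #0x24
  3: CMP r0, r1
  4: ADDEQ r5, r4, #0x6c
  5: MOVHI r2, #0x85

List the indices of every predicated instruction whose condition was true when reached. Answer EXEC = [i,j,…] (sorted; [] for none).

EXEC = []

0: ✓ CMP  NZCV=0000
1: · SUBCS
2: · SUBLT
3: ✓ CMP  NZCV=0000
4: · ADDEQ
5: · MOVHI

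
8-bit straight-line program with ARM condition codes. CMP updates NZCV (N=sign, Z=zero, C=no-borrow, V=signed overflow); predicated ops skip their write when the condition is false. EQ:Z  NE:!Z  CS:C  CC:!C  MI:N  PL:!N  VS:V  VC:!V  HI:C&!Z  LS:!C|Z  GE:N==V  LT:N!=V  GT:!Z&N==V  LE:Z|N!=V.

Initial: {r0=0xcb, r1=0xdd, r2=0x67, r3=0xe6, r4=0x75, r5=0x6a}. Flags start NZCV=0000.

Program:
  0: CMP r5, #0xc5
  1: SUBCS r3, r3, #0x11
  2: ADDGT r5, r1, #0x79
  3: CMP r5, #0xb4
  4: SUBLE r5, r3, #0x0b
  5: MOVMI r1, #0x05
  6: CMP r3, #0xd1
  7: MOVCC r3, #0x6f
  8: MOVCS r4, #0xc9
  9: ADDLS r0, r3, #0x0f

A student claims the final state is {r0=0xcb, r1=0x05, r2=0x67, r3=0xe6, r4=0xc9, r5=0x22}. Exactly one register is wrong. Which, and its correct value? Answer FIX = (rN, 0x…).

FIX = (r5, 0x56)

[0] flags=1001 → (cmp)
[1] flags=1001 CS?F → skip
[2] flags=1001 GT?T → r5=0x56
[3] flags=1001 → (cmp)
[4] flags=1001 LE?F → skip
[5] flags=1001 MI?T → r1=0x05
[6] flags=0010 → (cmp)
[7] flags=0010 CC?F → skip
[8] flags=0010 CS?T → r4=0xc9
[9] flags=0010 LS?F → skip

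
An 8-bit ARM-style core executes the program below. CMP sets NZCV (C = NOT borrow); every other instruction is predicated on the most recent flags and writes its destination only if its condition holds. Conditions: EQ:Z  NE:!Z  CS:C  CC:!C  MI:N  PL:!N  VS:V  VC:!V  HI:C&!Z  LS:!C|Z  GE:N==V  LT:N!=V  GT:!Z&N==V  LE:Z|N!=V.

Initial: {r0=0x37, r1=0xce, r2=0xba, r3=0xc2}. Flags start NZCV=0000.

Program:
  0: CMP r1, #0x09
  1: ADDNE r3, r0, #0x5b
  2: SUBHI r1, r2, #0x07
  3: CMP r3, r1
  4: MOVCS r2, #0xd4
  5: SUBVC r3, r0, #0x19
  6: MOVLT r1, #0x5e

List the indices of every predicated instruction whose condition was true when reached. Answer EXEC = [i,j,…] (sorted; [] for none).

EXEC = [1,2,5,6]

[0] flags=1010 → (cmp)
[1] flags=1010 NE?T → r3=0x92
[2] flags=1010 HI?T → r1=0xb3
[3] flags=1000 → (cmp)
[4] flags=1000 CS?F → skip
[5] flags=1000 VC?T → r3=0x1e
[6] flags=1000 LT?T → r1=0x5e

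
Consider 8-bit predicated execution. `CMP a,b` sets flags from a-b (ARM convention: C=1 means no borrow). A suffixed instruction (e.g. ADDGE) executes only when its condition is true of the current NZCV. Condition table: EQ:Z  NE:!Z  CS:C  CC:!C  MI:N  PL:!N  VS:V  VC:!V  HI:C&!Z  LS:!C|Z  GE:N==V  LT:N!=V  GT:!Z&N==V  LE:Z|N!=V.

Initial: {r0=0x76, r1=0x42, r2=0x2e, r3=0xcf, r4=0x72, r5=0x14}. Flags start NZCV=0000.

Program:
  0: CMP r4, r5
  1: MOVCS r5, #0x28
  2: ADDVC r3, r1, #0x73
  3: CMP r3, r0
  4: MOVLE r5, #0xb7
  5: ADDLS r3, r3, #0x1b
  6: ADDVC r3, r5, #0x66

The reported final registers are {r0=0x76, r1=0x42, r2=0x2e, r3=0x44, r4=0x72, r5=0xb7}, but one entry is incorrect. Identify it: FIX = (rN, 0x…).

0: ✓ CMP  NZCV=0010
1: ✓ MOVCS  r5←0x28
2: ✓ ADDVC  r3←0xb5
3: ✓ CMP  NZCV=0011
4: ✓ MOVLE  r5←0xb7
5: · ADDLS
6: · ADDVC

FIX = (r3, 0xb5)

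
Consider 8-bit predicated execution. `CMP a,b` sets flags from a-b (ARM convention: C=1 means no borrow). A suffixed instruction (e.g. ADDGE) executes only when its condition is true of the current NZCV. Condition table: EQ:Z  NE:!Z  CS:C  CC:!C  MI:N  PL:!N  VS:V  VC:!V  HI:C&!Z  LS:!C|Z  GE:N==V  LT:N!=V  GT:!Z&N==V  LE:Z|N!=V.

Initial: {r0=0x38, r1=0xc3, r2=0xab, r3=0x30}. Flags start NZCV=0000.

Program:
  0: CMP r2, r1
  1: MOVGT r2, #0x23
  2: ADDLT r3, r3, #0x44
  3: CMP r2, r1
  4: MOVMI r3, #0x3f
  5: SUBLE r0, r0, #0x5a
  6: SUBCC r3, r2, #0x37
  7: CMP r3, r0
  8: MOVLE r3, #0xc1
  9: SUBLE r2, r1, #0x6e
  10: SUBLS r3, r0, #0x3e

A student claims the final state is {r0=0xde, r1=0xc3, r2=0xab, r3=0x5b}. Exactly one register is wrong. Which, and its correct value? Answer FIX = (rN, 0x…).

[0] flags=1000 → (cmp)
[1] flags=1000 GT?F → skip
[2] flags=1000 LT?T → r3=0x74
[3] flags=1000 → (cmp)
[4] flags=1000 MI?T → r3=0x3f
[5] flags=1000 LE?T → r0=0xde
[6] flags=1000 CC?T → r3=0x74
[7] flags=1001 → (cmp)
[8] flags=1001 LE?F → skip
[9] flags=1001 LE?F → skip
[10] flags=1001 LS?T → r3=0xa0

FIX = (r3, 0xa0)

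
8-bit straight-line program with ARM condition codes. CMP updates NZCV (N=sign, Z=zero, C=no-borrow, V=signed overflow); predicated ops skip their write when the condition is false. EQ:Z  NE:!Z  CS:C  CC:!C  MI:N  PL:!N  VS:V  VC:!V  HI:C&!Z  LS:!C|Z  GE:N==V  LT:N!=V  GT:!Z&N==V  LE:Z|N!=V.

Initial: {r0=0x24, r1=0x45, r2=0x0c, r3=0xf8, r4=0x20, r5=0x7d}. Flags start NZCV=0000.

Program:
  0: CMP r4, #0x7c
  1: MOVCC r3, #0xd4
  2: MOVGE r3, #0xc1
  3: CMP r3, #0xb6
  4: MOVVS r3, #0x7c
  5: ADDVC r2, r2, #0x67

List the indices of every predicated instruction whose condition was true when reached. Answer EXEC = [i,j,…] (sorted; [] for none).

[0] flags=1000 → (cmp)
[1] flags=1000 CC?T → r3=0xd4
[2] flags=1000 GE?F → skip
[3] flags=0010 → (cmp)
[4] flags=0010 VS?F → skip
[5] flags=0010 VC?T → r2=0x73

EXEC = [1,5]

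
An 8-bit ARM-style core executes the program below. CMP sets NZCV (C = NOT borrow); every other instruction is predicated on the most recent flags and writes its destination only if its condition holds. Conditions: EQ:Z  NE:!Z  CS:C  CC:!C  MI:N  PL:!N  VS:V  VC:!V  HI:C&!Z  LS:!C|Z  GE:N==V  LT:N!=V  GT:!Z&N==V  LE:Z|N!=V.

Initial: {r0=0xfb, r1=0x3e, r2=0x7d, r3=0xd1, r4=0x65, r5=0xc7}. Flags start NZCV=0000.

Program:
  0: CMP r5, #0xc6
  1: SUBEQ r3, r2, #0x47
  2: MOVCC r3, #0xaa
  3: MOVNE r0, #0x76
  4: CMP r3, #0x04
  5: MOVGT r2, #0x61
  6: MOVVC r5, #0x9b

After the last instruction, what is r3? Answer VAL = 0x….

VAL = 0xd1

[0] flags=0010 → (cmp)
[1] flags=0010 EQ?F → skip
[2] flags=0010 CC?F → skip
[3] flags=0010 NE?T → r0=0x76
[4] flags=1010 → (cmp)
[5] flags=1010 GT?F → skip
[6] flags=1010 VC?T → r5=0x9b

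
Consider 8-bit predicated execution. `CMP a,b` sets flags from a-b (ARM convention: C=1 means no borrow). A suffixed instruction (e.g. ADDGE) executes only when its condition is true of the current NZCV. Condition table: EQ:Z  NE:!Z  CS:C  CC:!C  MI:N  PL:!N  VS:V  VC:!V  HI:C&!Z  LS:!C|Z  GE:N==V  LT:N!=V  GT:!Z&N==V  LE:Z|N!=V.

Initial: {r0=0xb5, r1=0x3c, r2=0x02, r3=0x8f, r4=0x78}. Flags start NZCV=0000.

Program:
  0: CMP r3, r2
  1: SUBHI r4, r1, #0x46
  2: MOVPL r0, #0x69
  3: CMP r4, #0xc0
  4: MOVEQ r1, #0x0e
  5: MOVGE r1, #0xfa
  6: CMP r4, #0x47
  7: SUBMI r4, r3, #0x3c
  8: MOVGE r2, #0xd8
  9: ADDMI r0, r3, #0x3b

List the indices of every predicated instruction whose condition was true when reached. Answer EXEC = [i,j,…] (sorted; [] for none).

[0] flags=1010 → (cmp)
[1] flags=1010 HI?T → r4=0xf6
[2] flags=1010 PL?F → skip
[3] flags=0010 → (cmp)
[4] flags=0010 EQ?F → skip
[5] flags=0010 GE?T → r1=0xfa
[6] flags=1010 → (cmp)
[7] flags=1010 MI?T → r4=0x53
[8] flags=1010 GE?F → skip
[9] flags=1010 MI?T → r0=0xca

EXEC = [1,5,7,9]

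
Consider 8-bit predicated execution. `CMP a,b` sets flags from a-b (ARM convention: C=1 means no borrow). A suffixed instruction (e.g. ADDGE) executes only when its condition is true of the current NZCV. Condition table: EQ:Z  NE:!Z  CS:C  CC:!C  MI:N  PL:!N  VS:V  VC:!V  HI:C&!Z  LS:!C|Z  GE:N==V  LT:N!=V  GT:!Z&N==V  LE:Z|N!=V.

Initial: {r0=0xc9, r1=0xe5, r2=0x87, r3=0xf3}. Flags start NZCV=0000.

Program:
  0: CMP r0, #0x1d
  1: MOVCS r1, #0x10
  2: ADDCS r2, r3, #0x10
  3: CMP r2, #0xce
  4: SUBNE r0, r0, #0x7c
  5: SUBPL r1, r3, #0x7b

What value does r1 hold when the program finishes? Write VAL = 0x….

VAL = 0x78

0: ✓ CMP  NZCV=1010
1: ✓ MOVCS  r1←0x10
2: ✓ ADDCS  r2←0x03
3: ✓ CMP  NZCV=0000
4: ✓ SUBNE  r0←0x4d
5: ✓ SUBPL  r1←0x78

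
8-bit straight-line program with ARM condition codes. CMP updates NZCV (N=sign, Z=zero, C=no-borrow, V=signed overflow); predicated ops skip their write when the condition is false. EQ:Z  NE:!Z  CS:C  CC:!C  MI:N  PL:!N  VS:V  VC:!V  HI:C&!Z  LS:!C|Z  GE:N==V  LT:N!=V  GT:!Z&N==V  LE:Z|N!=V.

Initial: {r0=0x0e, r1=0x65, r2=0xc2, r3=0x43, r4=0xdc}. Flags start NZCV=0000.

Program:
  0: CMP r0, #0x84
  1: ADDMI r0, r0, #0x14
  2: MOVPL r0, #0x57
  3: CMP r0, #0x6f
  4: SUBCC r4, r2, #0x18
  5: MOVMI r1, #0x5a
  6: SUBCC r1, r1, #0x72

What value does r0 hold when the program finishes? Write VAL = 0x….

0: ✓ CMP  NZCV=1001
1: ✓ ADDMI  r0←0x22
2: · MOVPL
3: ✓ CMP  NZCV=1000
4: ✓ SUBCC  r4←0xaa
5: ✓ MOVMI  r1←0x5a
6: ✓ SUBCC  r1←0xe8

VAL = 0x22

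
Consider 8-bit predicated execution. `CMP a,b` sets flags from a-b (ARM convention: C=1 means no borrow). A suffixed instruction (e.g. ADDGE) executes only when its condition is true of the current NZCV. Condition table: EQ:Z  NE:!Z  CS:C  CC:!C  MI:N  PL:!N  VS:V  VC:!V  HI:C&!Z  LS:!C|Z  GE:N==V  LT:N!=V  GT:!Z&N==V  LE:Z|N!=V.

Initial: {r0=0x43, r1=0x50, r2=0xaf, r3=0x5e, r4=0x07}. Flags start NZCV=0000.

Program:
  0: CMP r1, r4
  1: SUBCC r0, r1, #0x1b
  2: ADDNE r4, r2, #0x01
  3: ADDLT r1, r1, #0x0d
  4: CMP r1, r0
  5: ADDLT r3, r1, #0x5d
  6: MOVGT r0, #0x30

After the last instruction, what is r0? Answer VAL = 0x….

0: ✓ CMP  NZCV=0010
1: · SUBCC
2: ✓ ADDNE  r4←0xb0
3: · ADDLT
4: ✓ CMP  NZCV=0010
5: · ADDLT
6: ✓ MOVGT  r0←0x30

VAL = 0x30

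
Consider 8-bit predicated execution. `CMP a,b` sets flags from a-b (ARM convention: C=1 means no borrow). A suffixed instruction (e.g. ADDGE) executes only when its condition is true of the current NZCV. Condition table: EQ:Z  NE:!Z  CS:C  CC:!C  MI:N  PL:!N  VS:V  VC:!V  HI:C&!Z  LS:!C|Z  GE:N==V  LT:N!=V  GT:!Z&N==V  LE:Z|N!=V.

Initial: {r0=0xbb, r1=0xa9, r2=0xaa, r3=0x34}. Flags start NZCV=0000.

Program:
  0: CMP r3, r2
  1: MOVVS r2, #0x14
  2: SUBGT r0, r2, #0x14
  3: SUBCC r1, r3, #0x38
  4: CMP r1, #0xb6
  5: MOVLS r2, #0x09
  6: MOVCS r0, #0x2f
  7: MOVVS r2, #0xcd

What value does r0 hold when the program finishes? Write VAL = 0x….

0: ✓ CMP  NZCV=1001
1: ✓ MOVVS  r2←0x14
2: ✓ SUBGT  r0←0x00
3: ✓ SUBCC  r1←0xfc
4: ✓ CMP  NZCV=0010
5: · MOVLS
6: ✓ MOVCS  r0←0x2f
7: · MOVVS

VAL = 0x2f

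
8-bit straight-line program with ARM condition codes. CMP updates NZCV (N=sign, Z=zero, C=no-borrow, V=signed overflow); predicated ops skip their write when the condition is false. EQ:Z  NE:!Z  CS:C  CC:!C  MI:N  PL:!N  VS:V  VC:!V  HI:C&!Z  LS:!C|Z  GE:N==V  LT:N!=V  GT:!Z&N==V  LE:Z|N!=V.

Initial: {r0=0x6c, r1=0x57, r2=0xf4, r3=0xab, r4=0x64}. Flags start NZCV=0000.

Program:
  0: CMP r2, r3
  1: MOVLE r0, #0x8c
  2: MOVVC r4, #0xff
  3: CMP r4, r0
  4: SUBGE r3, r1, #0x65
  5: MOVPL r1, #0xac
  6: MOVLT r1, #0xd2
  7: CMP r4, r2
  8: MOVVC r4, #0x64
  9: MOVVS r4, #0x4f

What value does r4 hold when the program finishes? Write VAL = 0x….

VAL = 0x64

[0] flags=0010 → (cmp)
[1] flags=0010 LE?F → skip
[2] flags=0010 VC?T → r4=0xff
[3] flags=1010 → (cmp)
[4] flags=1010 GE?F → skip
[5] flags=1010 PL?F → skip
[6] flags=1010 LT?T → r1=0xd2
[7] flags=0010 → (cmp)
[8] flags=0010 VC?T → r4=0x64
[9] flags=0010 VS?F → skip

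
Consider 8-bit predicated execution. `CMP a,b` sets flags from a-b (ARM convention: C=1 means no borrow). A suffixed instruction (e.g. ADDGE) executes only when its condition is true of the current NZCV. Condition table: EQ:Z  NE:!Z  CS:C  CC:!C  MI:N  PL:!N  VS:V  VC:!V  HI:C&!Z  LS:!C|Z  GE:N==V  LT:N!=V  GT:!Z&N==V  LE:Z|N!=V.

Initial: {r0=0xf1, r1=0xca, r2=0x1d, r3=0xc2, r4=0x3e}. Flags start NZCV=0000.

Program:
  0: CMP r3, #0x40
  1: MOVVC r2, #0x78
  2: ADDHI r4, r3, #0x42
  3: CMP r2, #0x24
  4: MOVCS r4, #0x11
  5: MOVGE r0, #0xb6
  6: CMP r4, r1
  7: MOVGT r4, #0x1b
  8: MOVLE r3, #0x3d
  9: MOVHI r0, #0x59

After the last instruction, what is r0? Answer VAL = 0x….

VAL = 0xb6

[0] flags=1010 → (cmp)
[1] flags=1010 VC?T → r2=0x78
[2] flags=1010 HI?T → r4=0x04
[3] flags=0010 → (cmp)
[4] flags=0010 CS?T → r4=0x11
[5] flags=0010 GE?T → r0=0xb6
[6] flags=0000 → (cmp)
[7] flags=0000 GT?T → r4=0x1b
[8] flags=0000 LE?F → skip
[9] flags=0000 HI?F → skip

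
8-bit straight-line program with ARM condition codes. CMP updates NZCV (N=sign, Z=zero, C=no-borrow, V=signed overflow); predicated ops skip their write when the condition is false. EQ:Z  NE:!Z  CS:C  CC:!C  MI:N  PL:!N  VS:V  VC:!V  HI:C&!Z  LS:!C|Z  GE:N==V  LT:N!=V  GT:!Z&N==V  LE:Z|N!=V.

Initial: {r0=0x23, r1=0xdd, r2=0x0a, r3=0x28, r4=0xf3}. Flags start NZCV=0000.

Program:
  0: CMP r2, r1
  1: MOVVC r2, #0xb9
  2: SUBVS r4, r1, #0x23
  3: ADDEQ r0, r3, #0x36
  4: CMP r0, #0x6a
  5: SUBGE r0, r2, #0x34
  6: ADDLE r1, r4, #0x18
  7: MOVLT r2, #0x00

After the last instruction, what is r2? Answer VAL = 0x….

[0] flags=0000 → (cmp)
[1] flags=0000 VC?T → r2=0xb9
[2] flags=0000 VS?F → skip
[3] flags=0000 EQ?F → skip
[4] flags=1000 → (cmp)
[5] flags=1000 GE?F → skip
[6] flags=1000 LE?T → r1=0x0b
[7] flags=1000 LT?T → r2=0x00

VAL = 0x00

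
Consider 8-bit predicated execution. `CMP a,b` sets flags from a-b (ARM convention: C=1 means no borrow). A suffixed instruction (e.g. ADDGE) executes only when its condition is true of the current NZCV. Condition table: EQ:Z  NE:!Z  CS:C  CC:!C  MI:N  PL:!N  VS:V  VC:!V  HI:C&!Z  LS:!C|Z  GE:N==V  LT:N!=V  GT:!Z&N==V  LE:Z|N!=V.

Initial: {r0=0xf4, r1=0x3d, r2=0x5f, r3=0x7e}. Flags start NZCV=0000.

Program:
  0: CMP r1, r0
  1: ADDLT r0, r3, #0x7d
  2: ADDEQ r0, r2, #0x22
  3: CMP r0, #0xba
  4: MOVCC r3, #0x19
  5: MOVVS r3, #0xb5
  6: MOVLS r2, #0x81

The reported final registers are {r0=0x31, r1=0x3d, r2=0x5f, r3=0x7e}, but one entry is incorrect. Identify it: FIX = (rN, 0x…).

FIX = (r0, 0xf4)

0: ✓ CMP  NZCV=0000
1: · ADDLT
2: · ADDEQ
3: ✓ CMP  NZCV=0010
4: · MOVCC
5: · MOVVS
6: · MOVLS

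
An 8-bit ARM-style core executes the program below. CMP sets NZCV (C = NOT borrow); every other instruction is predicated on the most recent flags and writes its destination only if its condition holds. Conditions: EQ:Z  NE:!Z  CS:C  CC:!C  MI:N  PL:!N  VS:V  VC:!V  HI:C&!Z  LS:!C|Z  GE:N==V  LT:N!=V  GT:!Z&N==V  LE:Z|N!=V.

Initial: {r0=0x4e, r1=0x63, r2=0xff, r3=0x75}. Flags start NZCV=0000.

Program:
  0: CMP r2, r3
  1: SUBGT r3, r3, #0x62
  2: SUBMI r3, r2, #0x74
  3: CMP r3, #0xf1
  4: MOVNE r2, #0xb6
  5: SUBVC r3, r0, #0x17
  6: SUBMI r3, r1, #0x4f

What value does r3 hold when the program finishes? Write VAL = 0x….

0: ✓ CMP  NZCV=1010
1: · SUBGT
2: ✓ SUBMI  r3←0x8b
3: ✓ CMP  NZCV=1000
4: ✓ MOVNE  r2←0xb6
5: ✓ SUBVC  r3←0x37
6: ✓ SUBMI  r3←0x14

VAL = 0x14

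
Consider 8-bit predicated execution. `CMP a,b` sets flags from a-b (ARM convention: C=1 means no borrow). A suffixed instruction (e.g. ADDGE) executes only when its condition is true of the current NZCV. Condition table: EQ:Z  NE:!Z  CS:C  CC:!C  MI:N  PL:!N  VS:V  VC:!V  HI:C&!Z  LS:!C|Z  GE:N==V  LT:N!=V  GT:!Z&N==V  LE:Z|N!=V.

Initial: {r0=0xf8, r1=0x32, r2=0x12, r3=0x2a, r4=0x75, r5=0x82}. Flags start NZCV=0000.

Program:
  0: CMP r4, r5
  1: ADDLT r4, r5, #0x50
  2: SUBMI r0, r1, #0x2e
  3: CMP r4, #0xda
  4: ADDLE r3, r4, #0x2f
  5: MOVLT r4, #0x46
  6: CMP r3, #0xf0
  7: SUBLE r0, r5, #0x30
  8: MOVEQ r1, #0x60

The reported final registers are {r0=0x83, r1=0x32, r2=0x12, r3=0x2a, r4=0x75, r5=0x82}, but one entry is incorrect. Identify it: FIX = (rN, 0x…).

[0] flags=1001 → (cmp)
[1] flags=1001 LT?F → skip
[2] flags=1001 MI?T → r0=0x04
[3] flags=1001 → (cmp)
[4] flags=1001 LE?F → skip
[5] flags=1001 LT?F → skip
[6] flags=0000 → (cmp)
[7] flags=0000 LE?F → skip
[8] flags=0000 EQ?F → skip

FIX = (r0, 0x04)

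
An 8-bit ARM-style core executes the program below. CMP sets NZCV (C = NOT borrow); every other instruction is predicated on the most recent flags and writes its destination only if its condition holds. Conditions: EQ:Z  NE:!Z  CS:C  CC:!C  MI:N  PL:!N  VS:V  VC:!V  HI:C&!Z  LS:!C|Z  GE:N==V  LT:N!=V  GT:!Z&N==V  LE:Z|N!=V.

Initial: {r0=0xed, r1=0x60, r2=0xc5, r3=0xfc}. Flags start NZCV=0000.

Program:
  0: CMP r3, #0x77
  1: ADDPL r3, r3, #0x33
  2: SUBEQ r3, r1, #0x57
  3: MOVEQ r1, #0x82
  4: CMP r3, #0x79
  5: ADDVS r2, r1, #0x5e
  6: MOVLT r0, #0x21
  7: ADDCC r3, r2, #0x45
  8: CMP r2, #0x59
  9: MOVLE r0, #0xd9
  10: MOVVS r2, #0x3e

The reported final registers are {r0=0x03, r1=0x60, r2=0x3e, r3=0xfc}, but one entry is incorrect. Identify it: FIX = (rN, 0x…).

FIX = (r0, 0xd9)

0: ✓ CMP  NZCV=1010
1: · ADDPL
2: · SUBEQ
3: · MOVEQ
4: ✓ CMP  NZCV=1010
5: · ADDVS
6: ✓ MOVLT  r0←0x21
7: · ADDCC
8: ✓ CMP  NZCV=0011
9: ✓ MOVLE  r0←0xd9
10: ✓ MOVVS  r2←0x3e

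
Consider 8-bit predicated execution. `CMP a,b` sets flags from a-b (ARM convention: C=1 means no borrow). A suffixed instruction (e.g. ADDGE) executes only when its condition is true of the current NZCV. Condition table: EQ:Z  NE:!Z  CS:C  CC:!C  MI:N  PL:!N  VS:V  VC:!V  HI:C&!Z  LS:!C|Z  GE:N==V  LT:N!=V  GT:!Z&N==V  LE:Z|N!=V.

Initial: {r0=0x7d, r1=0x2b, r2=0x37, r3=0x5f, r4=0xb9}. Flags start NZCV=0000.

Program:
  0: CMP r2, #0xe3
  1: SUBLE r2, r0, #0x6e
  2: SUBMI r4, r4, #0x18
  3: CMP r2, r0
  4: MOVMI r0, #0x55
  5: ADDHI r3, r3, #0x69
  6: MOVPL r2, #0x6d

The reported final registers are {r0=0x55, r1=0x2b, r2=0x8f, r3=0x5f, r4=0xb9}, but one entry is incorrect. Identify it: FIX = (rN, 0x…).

[0] flags=0000 → (cmp)
[1] flags=0000 LE?F → skip
[2] flags=0000 MI?F → skip
[3] flags=1000 → (cmp)
[4] flags=1000 MI?T → r0=0x55
[5] flags=1000 HI?F → skip
[6] flags=1000 PL?F → skip

FIX = (r2, 0x37)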